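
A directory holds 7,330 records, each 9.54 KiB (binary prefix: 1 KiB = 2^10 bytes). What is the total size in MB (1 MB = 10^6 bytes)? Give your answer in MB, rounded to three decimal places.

Total = 7,330 × 9.54 KiB = 69928.2 KiB
= 69928.2 × 1,024 bytes = 71,606,476.8 bytes
1 MB = 1,000,000 bytes
71,606,476.8 / 1,000,000 = 71.606 MB

71.606 MB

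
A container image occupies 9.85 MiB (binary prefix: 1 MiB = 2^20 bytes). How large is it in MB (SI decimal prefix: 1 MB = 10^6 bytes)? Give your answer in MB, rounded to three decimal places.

10.328 MB

9.85 MiB × 1,048,576 bytes/MiB = 10,328,473.6 bytes
1 MB = 10^6 bytes = 1,000,000 bytes
10,328,473.6 / 1,000,000 = 10.328 MB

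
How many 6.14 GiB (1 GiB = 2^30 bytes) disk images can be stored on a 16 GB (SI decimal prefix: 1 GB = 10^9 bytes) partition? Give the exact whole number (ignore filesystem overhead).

Capacity: 16 GB = 16,000,000,000 bytes
Per item: 6.14 GiB = 6,592,774,799.36 bytes
⌊16,000,000,000 / 6,592,774,799.36⌋ = 2

2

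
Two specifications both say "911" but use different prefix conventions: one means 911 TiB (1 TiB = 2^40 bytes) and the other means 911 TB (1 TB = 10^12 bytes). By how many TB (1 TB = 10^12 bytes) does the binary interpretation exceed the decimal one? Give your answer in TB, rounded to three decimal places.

911 TiB = 911 × 1,099,511,627,776 = 1,001,655,092,903,936 bytes
911 TB = 911 × 1,000,000,000,000 = 911,000,000,000,000 bytes
difference = 90,655,092,903,936 bytes
90,655,092,903,936 / 1,000,000,000,000 = 90.655 TB

90.655 TB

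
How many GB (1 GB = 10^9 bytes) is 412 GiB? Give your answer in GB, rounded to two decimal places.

442.38 GB

412 GiB × 1,073,741,824 bytes/GiB = 442,381,631,488 bytes
1 GB = 1,000,000,000 bytes
442,381,631,488 / 1,000,000,000 = 442.38 GB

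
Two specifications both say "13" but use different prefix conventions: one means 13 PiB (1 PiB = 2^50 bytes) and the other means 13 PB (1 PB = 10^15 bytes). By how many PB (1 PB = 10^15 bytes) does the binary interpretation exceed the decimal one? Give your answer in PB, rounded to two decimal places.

1.64 PB

13 PiB = 13 × 1,125,899,906,842,624 = 14,636,698,788,954,112 bytes
13 PB = 13 × 1,000,000,000,000,000 = 13,000,000,000,000,000 bytes
difference = 1,636,698,788,954,112 bytes
1,636,698,788,954,112 / 1,000,000,000,000,000 = 1.64 PB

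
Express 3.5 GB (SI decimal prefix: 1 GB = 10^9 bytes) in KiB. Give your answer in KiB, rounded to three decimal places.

3,417,968.750 KiB

3.5 GB = 3.5 × 10^9 bytes = 3,500,000,000 bytes
1 KiB = 1,024 bytes
3,500,000,000 / 1,024 = 3,417,968.750 KiB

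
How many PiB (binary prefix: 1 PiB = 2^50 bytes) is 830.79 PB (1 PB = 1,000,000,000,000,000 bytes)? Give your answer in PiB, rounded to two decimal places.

830.79 PB = 830.79 × 10^15 bytes = 830,790,000,000,000,000 bytes
1 PiB = 2^50 bytes = 1,125,899,906,842,624 bytes
830,790,000,000,000,000 / 1,125,899,906,842,624 = 737.89 PiB

737.89 PiB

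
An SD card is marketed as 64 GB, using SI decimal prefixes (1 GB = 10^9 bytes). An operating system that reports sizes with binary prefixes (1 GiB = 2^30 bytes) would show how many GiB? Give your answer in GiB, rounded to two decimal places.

59.60 GiB

64 GB = 64 × 10^9 bytes = 64,000,000,000 bytes
1 GiB = 1,073,741,824 bytes
64,000,000,000 / 1,073,741,824 = 59.60 GiB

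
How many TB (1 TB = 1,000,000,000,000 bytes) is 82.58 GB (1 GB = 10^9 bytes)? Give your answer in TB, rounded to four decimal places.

0.0826 TB

82.58 GB × 1,000,000,000 bytes/GB = 82,580,000,000 bytes
1 TB = 10^12 bytes = 1,000,000,000,000 bytes
82,580,000,000 / 1,000,000,000,000 = 0.0826 TB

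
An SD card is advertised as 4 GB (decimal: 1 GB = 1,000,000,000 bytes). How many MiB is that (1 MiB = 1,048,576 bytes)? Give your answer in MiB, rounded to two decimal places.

4 GB × 1,000,000,000 bytes/GB = 4,000,000,000 bytes
1 MiB = 1,048,576 bytes
4,000,000,000 / 1,048,576 = 3,814.70 MiB

3,814.70 MiB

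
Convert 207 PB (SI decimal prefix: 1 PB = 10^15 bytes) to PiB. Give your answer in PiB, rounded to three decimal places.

183.853 PiB

207 PB × 1,000,000,000,000,000 bytes/PB = 207,000,000,000,000,000 bytes
1 PiB = 2^50 bytes = 1,125,899,906,842,624 bytes
207,000,000,000,000,000 / 1,125,899,906,842,624 = 183.853 PiB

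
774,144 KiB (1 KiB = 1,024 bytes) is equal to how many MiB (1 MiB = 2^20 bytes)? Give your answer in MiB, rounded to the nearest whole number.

756 MiB

774,144 KiB = 774,144 × 2^10 bytes = 792,723,456 bytes
1 MiB = 1,048,576 bytes
792,723,456 / 1,048,576 = 756 MiB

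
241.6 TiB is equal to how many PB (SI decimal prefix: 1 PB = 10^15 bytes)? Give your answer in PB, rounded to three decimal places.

241.6 TiB = 241.6 × 2^40 bytes = 265,642,009,270,681.6 bytes
1 PB = 10^15 bytes = 1,000,000,000,000,000 bytes
265,642,009,270,681.6 / 1,000,000,000,000,000 = 0.266 PB

0.266 PB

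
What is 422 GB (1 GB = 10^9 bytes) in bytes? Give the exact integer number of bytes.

422,000,000,000 bytes

422 × 1,000,000,000 = 422,000,000,000 bytes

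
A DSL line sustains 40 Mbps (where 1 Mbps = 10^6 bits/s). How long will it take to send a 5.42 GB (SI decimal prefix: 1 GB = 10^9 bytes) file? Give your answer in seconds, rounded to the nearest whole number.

1,084 seconds

5.42 GB = 5,420,000,000 bytes = 43,360,000,000 bits
40 Mbps = 40,000,000 bits/s
time = 43,360,000,000 / 40,000,000 = 1,084 s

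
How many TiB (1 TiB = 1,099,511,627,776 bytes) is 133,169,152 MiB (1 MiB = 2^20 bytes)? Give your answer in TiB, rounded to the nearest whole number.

133,169,152 MiB × 1,048,576 bytes/MiB = 139,637,976,727,552 bytes
1 TiB = 2^40 bytes = 1,099,511,627,776 bytes
139,637,976,727,552 / 1,099,511,627,776 = 127 TiB

127 TiB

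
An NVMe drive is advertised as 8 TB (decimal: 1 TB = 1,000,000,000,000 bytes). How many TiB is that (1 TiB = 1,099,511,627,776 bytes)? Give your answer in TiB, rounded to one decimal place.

8 TB = 8 × 10^12 bytes = 8,000,000,000,000 bytes
1 TiB = 2^40 bytes = 1,099,511,627,776 bytes
8,000,000,000,000 / 1,099,511,627,776 = 7.3 TiB

7.3 TiB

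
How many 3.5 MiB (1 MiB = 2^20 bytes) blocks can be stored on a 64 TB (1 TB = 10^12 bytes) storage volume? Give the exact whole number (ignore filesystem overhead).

17,438,616

Capacity: 64 TB = 64,000,000,000,000 bytes
Per item: 3.5 MiB = 3,670,016 bytes
⌊64,000,000,000,000 / 3,670,016⌋ = 17,438,616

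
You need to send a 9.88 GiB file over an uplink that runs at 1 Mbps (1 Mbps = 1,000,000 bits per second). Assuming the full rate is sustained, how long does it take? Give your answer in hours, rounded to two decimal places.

9.88 GiB = 10,608,569,221.12 bytes = 84,868,553,768.96 bits
1 Mbps = 1,000,000 bits/s
time = 84,868,553,768.96 / 1,000,000 = 84,868.5538 s
84,868.5538 s / 3600 = 23.57 hours

23.57 hours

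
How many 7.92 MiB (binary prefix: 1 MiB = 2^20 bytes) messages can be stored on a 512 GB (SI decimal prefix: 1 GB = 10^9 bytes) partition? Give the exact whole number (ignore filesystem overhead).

Capacity: 512 GB = 512,000,000,000 bytes
Per item: 7.92 MiB = 8,304,721.92 bytes
⌊512,000,000,000 / 8,304,721.92⌋ = 61,651

61,651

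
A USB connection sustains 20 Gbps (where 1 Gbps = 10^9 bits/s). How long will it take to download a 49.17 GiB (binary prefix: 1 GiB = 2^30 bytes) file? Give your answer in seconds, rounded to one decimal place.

21.1 seconds

49.17 GiB = 52,795,885,486.08 bytes = 422,367,083,888.64 bits
20 Gbps = 20,000,000,000 bits/s
time = 422,367,083,888.64 / 20,000,000,000 = 21.1 s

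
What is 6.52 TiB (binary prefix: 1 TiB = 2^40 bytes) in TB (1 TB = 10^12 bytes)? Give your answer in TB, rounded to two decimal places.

6.52 TiB × 1,099,511,627,776 bytes/TiB = 7,168,815,813,099.52 bytes
1 TB = 10^12 bytes = 1,000,000,000,000 bytes
7,168,815,813,099.52 / 1,000,000,000,000 = 7.17 TB

7.17 TB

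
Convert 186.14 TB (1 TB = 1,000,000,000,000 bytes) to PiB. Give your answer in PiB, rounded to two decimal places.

186.14 TB = 186.14 × 10^12 bytes = 186,140,000,000,000 bytes
1 PiB = 1,125,899,906,842,624 bytes
186,140,000,000,000 / 1,125,899,906,842,624 = 0.17 PiB

0.17 PiB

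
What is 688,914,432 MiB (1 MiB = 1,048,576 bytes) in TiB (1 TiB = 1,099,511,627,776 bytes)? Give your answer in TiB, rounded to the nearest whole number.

688,914,432 MiB = 688,914,432 × 2^20 bytes = 722,379,139,448,832 bytes
1 TiB = 1,099,511,627,776 bytes
722,379,139,448,832 / 1,099,511,627,776 = 657 TiB

657 TiB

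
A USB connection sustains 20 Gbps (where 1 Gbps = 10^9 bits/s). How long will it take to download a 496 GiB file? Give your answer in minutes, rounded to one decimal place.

3.6 minutes

496 GiB = 532,575,944,704 bytes = 4,260,607,557,632 bits
20 Gbps = 20,000,000,000 bits/s
time = 4,260,607,557,632 / 20,000,000,000 = 213.03 s
213.03 s / 60 = 3.6 minutes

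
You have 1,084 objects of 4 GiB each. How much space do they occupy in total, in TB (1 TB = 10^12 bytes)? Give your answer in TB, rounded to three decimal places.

4.656 TB

Total = 1,084 × 4 GiB = 4336 GiB
= 4336 × 1,073,741,824 bytes = 4,655,744,548,864 bytes
1 TB = 1,000,000,000,000 bytes
4,655,744,548,864 / 1,000,000,000,000 = 4.656 TB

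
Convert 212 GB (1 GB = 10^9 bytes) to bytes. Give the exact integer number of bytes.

212,000,000,000 bytes

212 × 1,000,000,000 = 212,000,000,000 bytes  (1 GB = 10^9 bytes)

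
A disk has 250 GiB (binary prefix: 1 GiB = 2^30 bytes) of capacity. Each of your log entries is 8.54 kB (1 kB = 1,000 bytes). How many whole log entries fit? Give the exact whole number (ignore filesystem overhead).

31,432,723

Capacity: 250 GiB = 268,435,456,000 bytes
Per item: 8.54 kB = 8,540 bytes
⌊268,435,456,000 / 8,540⌋ = 31,432,723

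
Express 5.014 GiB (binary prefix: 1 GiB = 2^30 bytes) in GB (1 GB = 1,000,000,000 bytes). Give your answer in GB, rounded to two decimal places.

5.38 GB

5.014 GiB × 1,073,741,824 bytes/GiB = 5,383,741,505.536 bytes
1 GB = 1,000,000,000 bytes
5,383,741,505.536 / 1,000,000,000 = 5.38 GB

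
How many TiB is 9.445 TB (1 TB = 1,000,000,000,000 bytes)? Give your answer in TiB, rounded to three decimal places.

8.590 TiB

9.445 TB = 9.445 × 10^12 bytes = 9,445,000,000,000 bytes
1 TiB = 2^40 bytes = 1,099,511,627,776 bytes
9,445,000,000,000 / 1,099,511,627,776 = 8.590 TiB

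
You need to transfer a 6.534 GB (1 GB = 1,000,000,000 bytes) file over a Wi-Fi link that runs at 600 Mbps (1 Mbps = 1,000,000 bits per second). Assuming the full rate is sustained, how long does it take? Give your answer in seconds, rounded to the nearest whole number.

6.534 GB = 6,534,000,000 bytes = 52,272,000,000 bits
600 Mbps = 600,000,000 bits/s
time = 52,272,000,000 / 600,000,000 = 87 s

87 seconds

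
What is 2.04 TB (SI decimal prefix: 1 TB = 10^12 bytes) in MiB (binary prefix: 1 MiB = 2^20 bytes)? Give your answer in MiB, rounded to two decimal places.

1,945,495.61 MiB

2.04 TB = 2.04 × 10^12 bytes = 2,040,000,000,000 bytes
1 MiB = 2^20 bytes = 1,048,576 bytes
2,040,000,000,000 / 1,048,576 = 1,945,495.61 MiB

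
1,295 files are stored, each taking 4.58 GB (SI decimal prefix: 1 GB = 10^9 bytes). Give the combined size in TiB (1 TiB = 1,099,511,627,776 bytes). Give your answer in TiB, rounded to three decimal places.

5.394 TiB

Total = 1,295 × 4.58 GB = 5931.1 GB
= 5931.1 × 1,000,000,000 bytes = 5,931,100,000,000 bytes
1 TiB = 1,099,511,627,776 bytes
5,931,100,000,000 / 1,099,511,627,776 = 5.394 TiB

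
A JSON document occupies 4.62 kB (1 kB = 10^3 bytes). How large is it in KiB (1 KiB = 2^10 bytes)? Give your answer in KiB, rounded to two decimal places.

4.62 kB = 4.62 × 10^3 bytes = 4,620 bytes
1 KiB = 1,024 bytes
4,620 / 1,024 = 4.51 KiB

4.51 KiB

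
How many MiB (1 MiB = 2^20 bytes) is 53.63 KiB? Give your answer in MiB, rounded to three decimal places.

0.052 MiB

53.63 KiB × 1,024 bytes/KiB = 54,917.12 bytes
1 MiB = 2^20 bytes = 1,048,576 bytes
54,917.12 / 1,048,576 = 0.052 MiB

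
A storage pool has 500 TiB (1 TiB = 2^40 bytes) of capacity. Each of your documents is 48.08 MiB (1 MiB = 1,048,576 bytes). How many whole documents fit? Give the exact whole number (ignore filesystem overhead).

10,904,492

Capacity: 500 TiB = 549,755,813,888,000 bytes
Per item: 48.08 MiB = 50,415,534.08 bytes
⌊549,755,813,888,000 / 50,415,534.08⌋ = 10,904,492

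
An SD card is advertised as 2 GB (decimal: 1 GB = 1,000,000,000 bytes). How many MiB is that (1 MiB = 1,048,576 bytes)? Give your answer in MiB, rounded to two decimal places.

2 GB × 1,000,000,000 bytes/GB = 2,000,000,000 bytes
1 MiB = 1,048,576 bytes
2,000,000,000 / 1,048,576 = 1,907.35 MiB

1,907.35 MiB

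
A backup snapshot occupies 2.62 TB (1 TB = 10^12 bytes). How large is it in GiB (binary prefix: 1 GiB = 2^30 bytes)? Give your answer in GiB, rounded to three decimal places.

2,440.065 GiB

2.62 TB = 2.62 × 10^12 bytes = 2,620,000,000,000 bytes
1 GiB = 1,073,741,824 bytes
2,620,000,000,000 / 1,073,741,824 = 2,440.065 GiB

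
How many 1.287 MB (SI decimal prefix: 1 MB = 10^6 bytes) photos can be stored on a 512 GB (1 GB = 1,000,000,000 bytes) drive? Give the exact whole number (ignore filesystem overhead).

Capacity: 512 GB = 512,000,000,000 bytes
Per item: 1.287 MB = 1,287,000 bytes
⌊512,000,000,000 / 1,287,000⌋ = 397,824

397,824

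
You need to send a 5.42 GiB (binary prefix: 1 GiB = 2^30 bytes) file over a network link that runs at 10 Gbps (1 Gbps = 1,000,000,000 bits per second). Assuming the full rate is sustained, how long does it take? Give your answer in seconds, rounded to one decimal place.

5.42 GiB = 5,819,680,686.08 bytes = 46,557,445,488.64 bits
10 Gbps = 10,000,000,000 bits/s
time = 46,557,445,488.64 / 10,000,000,000 = 4.7 s

4.7 seconds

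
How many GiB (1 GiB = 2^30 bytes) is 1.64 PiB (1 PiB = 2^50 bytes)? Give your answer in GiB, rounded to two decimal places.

1.64 PiB × 1,125,899,906,842,624 bytes/PiB = 1,846,475,847,221,903.36 bytes
1 GiB = 2^30 bytes = 1,073,741,824 bytes
1,846,475,847,221,903.36 / 1,073,741,824 = 1,719,664.64 GiB

1,719,664.64 GiB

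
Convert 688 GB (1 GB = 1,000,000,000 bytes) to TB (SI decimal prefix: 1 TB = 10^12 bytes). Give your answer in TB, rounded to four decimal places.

0.6880 TB

688 GB = 688 × 10^9 bytes = 688,000,000,000 bytes
1 TB = 10^12 bytes = 1,000,000,000,000 bytes
688,000,000,000 / 1,000,000,000,000 = 0.6880 TB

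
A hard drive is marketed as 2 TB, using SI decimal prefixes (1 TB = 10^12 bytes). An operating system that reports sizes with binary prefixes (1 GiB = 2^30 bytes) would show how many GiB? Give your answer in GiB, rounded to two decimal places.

1,862.65 GiB

2 TB × 1,000,000,000,000 bytes/TB = 2,000,000,000,000 bytes
1 GiB = 2^30 bytes = 1,073,741,824 bytes
2,000,000,000,000 / 1,073,741,824 = 1,862.65 GiB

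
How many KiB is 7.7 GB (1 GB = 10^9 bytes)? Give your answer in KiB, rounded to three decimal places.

7.7 GB = 7.7 × 10^9 bytes = 7,700,000,000 bytes
1 KiB = 1,024 bytes
7,700,000,000 / 1,024 = 7,519,531.250 KiB

7,519,531.250 KiB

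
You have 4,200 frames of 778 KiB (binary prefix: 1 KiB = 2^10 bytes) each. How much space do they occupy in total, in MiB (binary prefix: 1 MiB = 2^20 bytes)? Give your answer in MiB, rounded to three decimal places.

Total = 4,200 × 778 KiB = 3,267,600 KiB
= 3,267,600 × 1,024 bytes = 3,346,022,400 bytes
1 MiB = 1,048,576 bytes
3,346,022,400 / 1,048,576 = 3,191.016 MiB

3,191.016 MiB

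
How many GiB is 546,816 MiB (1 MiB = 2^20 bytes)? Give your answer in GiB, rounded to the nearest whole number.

546,816 MiB = 546,816 × 2^20 bytes = 573,378,134,016 bytes
1 GiB = 1,073,741,824 bytes
573,378,134,016 / 1,073,741,824 = 534 GiB

534 GiB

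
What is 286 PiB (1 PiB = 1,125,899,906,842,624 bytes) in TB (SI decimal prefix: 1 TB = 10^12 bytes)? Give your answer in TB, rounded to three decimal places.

286 PiB = 286 × 2^50 bytes = 322,007,373,356,990,464 bytes
1 TB = 10^12 bytes = 1,000,000,000,000 bytes
322,007,373,356,990,464 / 1,000,000,000,000 = 322,007.373 TB

322,007.373 TB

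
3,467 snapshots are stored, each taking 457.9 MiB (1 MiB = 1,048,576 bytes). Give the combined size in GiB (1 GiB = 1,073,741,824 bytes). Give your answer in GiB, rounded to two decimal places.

1,550.33 GiB

Total = 3,467 × 457.9 MiB = 1587539.3 MiB
= 1587539.3 × 1,048,576 bytes = 1,664,655,609,036.8 bytes
1 GiB = 1,073,741,824 bytes
1,664,655,609,036.8 / 1,073,741,824 = 1,550.33 GiB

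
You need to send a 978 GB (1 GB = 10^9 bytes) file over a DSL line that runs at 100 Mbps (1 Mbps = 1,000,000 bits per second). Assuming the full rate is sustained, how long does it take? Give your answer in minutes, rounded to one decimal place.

1,304.0 minutes

978 GB = 978,000,000,000 bytes = 7,824,000,000,000 bits
100 Mbps = 100,000,000 bits/s
time = 7,824,000,000,000 / 100,000,000 = 78,240.00 s
78,240.00 s / 60 = 1,304.0 minutes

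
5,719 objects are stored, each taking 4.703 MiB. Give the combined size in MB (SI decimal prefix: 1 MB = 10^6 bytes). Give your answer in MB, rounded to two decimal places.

Total = 5,719 × 4.703 MiB = 26896.457 MiB
= 26896.457 × 1,048,576 bytes = 28,202,979,295.232 bytes
1 MB = 1,000,000 bytes
28,202,979,295.232 / 1,000,000 = 28,202.98 MB

28,202.98 MB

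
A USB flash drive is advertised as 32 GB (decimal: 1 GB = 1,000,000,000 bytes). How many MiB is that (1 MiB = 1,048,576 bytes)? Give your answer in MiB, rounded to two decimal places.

32 GB × 1,000,000,000 bytes/GB = 32,000,000,000 bytes
1 MiB = 2^20 bytes = 1,048,576 bytes
32,000,000,000 / 1,048,576 = 30,517.58 MiB

30,517.58 MiB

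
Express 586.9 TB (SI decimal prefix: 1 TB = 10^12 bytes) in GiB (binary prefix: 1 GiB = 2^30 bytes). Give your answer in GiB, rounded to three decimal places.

586.9 TB = 586.9 × 10^12 bytes = 586,900,000,000,000 bytes
1 GiB = 1,073,741,824 bytes
586,900,000,000,000 / 1,073,741,824 = 546,593.219 GiB

546,593.219 GiB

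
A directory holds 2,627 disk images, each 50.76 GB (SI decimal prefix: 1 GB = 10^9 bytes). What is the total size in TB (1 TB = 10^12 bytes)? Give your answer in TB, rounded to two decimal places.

Total = 2,627 × 50.76 GB = 133346.52 GB
= 133346.52 × 1,000,000,000 bytes = 133,346,520,000,000 bytes
1 TB = 1,000,000,000,000 bytes
133,346,520,000,000 / 1,000,000,000,000 = 133.35 TB

133.35 TB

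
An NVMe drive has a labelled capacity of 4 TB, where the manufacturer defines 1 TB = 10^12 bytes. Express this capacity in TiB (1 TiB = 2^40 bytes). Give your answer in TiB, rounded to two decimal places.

4 TB = 4 × 10^12 bytes = 4,000,000,000,000 bytes
1 TiB = 1,099,511,627,776 bytes
4,000,000,000,000 / 1,099,511,627,776 = 3.64 TiB

3.64 TiB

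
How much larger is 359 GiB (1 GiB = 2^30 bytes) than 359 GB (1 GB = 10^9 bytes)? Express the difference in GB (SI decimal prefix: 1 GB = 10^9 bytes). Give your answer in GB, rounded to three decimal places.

26.473 GB

359 GiB = 359 × 1,073,741,824 = 385,473,314,816 bytes
359 GB = 359 × 1,000,000,000 = 359,000,000,000 bytes
difference = 26,473,314,816 bytes
26,473,314,816 / 1,000,000,000 = 26.473 GB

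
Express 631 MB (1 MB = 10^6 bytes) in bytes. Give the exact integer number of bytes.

631,000,000 bytes

631 × 1,000,000 = 631,000,000 bytes  (1 MB = 10^6 bytes)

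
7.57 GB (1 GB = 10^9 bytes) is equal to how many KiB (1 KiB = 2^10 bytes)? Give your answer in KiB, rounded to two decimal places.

7.57 GB × 1,000,000,000 bytes/GB = 7,570,000,000 bytes
1 KiB = 2^10 bytes = 1,024 bytes
7,570,000,000 / 1,024 = 7,392,578.13 KiB

7,392,578.13 KiB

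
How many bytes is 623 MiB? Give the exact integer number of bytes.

653,262,848 bytes

623 × 1,048,576 = 653,262,848 bytes  (1 MiB = 2^20 bytes)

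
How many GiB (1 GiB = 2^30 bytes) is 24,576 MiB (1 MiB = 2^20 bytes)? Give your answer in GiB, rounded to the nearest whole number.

24,576 MiB × 1,048,576 bytes/MiB = 25,769,803,776 bytes
1 GiB = 2^30 bytes = 1,073,741,824 bytes
25,769,803,776 / 1,073,741,824 = 24 GiB

24 GiB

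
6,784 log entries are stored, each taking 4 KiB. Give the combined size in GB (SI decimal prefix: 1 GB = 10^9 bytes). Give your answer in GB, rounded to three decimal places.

0.028 GB

Total = 6,784 × 4 KiB = 27,136 KiB
= 27,136 × 1,024 bytes = 27,787,264 bytes
1 GB = 1,000,000,000 bytes
27,787,264 / 1,000,000,000 = 0.028 GB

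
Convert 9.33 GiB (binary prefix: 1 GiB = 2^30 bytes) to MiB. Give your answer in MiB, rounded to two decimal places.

9.33 GiB = 9.33 × 2^30 bytes = 10,018,011,217.92 bytes
1 MiB = 1,048,576 bytes
10,018,011,217.92 / 1,048,576 = 9,553.92 MiB

9,553.92 MiB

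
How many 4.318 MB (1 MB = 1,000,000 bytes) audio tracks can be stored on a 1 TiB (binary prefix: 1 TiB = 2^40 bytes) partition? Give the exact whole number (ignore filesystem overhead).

254,634

Capacity: 1 TiB = 1,099,511,627,776 bytes
Per item: 4.318 MB = 4,318,000 bytes
⌊1,099,511,627,776 / 4,318,000⌋ = 254,634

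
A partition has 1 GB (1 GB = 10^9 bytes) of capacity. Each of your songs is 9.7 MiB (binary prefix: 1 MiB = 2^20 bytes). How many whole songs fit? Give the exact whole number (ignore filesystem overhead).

98

Capacity: 1 GB = 1,000,000,000 bytes
Per item: 9.7 MiB = 10,171,187.2 bytes
⌊1,000,000,000 / 10,171,187.2⌋ = 98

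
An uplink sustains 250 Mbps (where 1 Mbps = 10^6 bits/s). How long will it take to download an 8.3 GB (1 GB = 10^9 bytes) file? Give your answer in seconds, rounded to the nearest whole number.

8.3 GB = 8,300,000,000 bytes = 66,400,000,000 bits
250 Mbps = 250,000,000 bits/s
time = 66,400,000,000 / 250,000,000 = 266 s

266 seconds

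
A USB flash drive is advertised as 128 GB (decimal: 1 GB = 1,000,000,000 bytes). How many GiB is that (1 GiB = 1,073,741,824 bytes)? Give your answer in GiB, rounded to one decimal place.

128 GB = 128 × 10^9 bytes = 128,000,000,000 bytes
1 GiB = 2^30 bytes = 1,073,741,824 bytes
128,000,000,000 / 1,073,741,824 = 119.2 GiB

119.2 GiB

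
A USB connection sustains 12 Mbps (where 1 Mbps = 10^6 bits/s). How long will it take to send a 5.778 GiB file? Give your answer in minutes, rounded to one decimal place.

68.9 minutes

5.778 GiB = 6,204,080,259.072 bytes = 49,632,642,072.576 bits
12 Mbps = 12,000,000 bits/s
time = 49,632,642,072.576 / 12,000,000 = 4,136.05 s
4,136.05 s / 60 = 68.9 minutes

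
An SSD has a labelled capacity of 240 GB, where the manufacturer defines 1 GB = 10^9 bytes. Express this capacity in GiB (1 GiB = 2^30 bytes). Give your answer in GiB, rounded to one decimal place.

240 GB = 240 × 10^9 bytes = 240,000,000,000 bytes
1 GiB = 2^30 bytes = 1,073,741,824 bytes
240,000,000,000 / 1,073,741,824 = 223.5 GiB

223.5 GiB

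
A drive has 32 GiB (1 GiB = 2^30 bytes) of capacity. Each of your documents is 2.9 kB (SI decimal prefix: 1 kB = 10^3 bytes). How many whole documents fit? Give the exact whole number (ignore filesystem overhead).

Capacity: 32 GiB = 34,359,738,368 bytes
Per item: 2.9 kB = 2,900 bytes
⌊34,359,738,368 / 2,900⌋ = 11,848,185

11,848,185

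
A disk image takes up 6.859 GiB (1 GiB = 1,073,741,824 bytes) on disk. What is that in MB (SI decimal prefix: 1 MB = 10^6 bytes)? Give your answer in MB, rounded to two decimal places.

7,364.80 MB

6.859 GiB × 1,073,741,824 bytes/GiB = 7,364,795,170.816 bytes
1 MB = 10^6 bytes = 1,000,000 bytes
7,364,795,170.816 / 1,000,000 = 7,364.80 MB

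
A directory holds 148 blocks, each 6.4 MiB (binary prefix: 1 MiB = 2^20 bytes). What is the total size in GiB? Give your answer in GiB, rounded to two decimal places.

0.93 GiB

Total = 148 × 6.4 MiB = 947.2 MiB
= 947.2 × 1,048,576 bytes = 993,211,187.2 bytes
1 GiB = 1,073,741,824 bytes
993,211,187.2 / 1,073,741,824 = 0.93 GiB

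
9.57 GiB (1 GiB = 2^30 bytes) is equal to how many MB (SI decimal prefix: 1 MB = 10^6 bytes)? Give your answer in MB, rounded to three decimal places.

10,275.709 MB

9.57 GiB × 1,073,741,824 bytes/GiB = 10,275,709,255.68 bytes
1 MB = 1,000,000 bytes
10,275,709,255.68 / 1,000,000 = 10,275.709 MB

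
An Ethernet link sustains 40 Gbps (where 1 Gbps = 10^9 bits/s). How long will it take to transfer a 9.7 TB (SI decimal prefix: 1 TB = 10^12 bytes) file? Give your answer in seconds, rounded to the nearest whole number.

9.7 TB = 9,700,000,000,000 bytes = 77,600,000,000,000 bits
40 Gbps = 40,000,000,000 bits/s
time = 77,600,000,000,000 / 40,000,000,000 = 1,940 s

1,940 seconds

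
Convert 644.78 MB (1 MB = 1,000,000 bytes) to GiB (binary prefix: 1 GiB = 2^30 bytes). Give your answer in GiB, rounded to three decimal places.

644.78 MB × 1,000,000 bytes/MB = 644,780,000 bytes
1 GiB = 1,073,741,824 bytes
644,780,000 / 1,073,741,824 = 0.600 GiB

0.600 GiB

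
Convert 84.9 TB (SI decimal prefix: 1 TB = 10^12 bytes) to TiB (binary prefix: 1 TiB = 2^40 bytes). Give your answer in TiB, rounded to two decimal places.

77.22 TiB

84.9 TB = 84.9 × 10^12 bytes = 84,900,000,000,000 bytes
1 TiB = 1,099,511,627,776 bytes
84,900,000,000,000 / 1,099,511,627,776 = 77.22 TiB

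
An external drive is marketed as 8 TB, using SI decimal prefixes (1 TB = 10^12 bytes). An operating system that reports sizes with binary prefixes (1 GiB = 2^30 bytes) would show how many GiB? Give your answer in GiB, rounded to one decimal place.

8 TB × 1,000,000,000,000 bytes/TB = 8,000,000,000,000 bytes
1 GiB = 2^30 bytes = 1,073,741,824 bytes
8,000,000,000,000 / 1,073,741,824 = 7,450.6 GiB

7,450.6 GiB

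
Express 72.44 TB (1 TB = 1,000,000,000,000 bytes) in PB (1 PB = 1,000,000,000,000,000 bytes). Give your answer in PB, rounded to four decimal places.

0.0724 PB

72.44 TB × 1,000,000,000,000 bytes/TB = 72,440,000,000,000 bytes
1 PB = 10^15 bytes = 1,000,000,000,000,000 bytes
72,440,000,000,000 / 1,000,000,000,000,000 = 0.0724 PB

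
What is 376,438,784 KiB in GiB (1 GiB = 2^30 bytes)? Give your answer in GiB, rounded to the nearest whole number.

376,438,784 KiB = 376,438,784 × 2^10 bytes = 385,473,314,816 bytes
1 GiB = 2^30 bytes = 1,073,741,824 bytes
385,473,314,816 / 1,073,741,824 = 359 GiB

359 GiB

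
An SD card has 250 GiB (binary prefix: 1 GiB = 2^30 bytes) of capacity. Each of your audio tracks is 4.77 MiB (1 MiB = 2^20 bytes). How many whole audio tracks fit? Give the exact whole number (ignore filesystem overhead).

53,668

Capacity: 250 GiB = 268,435,456,000 bytes
Per item: 4.77 MiB = 5,001,707.52 bytes
⌊268,435,456,000 / 5,001,707.52⌋ = 53,668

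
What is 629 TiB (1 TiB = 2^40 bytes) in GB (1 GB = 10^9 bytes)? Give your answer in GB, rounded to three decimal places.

629 TiB × 1,099,511,627,776 bytes/TiB = 691,592,813,871,104 bytes
1 GB = 1,000,000,000 bytes
691,592,813,871,104 / 1,000,000,000 = 691,592.814 GB

691,592.814 GB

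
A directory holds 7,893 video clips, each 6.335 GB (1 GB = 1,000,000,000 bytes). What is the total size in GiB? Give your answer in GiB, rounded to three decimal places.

Total = 7,893 × 6.335 GB = 50002.155 GB
= 50002.155 × 1,000,000,000 bytes = 50,002,155,000,000 bytes
1 GiB = 1,073,741,824 bytes
50,002,155,000,000 / 1,073,741,824 = 46,568.136 GiB

46,568.136 GiB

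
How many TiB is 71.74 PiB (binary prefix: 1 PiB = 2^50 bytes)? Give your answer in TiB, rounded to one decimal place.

73,461.8 TiB

71.74 PiB = 71.74 × 2^50 bytes = 80,772,059,316,889,845.76 bytes
1 TiB = 1,099,511,627,776 bytes
80,772,059,316,889,845.76 / 1,099,511,627,776 = 73,461.8 TiB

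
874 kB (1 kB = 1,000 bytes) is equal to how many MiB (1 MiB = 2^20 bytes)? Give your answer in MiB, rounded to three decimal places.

0.834 MiB

874 kB = 874 × 10^3 bytes = 874,000 bytes
1 MiB = 1,048,576 bytes
874,000 / 1,048,576 = 0.834 MiB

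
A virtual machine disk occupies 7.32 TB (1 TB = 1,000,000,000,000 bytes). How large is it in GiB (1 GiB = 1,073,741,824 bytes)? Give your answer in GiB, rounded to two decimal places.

6,817.28 GiB

7.32 TB = 7.32 × 10^12 bytes = 7,320,000,000,000 bytes
1 GiB = 1,073,741,824 bytes
7,320,000,000,000 / 1,073,741,824 = 6,817.28 GiB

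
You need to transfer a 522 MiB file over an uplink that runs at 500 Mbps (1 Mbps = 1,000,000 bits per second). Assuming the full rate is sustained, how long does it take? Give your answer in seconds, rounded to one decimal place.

522 MiB = 547,356,672 bytes = 4,378,853,376 bits
500 Mbps = 500,000,000 bits/s
time = 4,378,853,376 / 500,000,000 = 8.8 s

8.8 seconds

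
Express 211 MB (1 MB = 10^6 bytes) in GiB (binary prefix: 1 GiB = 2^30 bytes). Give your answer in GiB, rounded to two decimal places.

211 MB = 211 × 10^6 bytes = 211,000,000 bytes
1 GiB = 1,073,741,824 bytes
211,000,000 / 1,073,741,824 = 0.20 GiB

0.20 GiB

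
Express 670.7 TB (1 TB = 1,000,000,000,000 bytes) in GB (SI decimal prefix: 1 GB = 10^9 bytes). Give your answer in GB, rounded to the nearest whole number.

670,700 GB

670.7 TB = 670.7 × 10^12 bytes = 670,700,000,000,000 bytes
1 GB = 10^9 bytes = 1,000,000,000 bytes
670,700,000,000,000 / 1,000,000,000 = 670,700 GB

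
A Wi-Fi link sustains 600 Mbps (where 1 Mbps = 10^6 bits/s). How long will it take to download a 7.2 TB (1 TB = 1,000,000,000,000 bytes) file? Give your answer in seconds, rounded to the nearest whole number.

96,000 seconds

7.2 TB = 7,200,000,000,000 bytes = 57,600,000,000,000 bits
600 Mbps = 600,000,000 bits/s
time = 57,600,000,000,000 / 600,000,000 = 96,000 s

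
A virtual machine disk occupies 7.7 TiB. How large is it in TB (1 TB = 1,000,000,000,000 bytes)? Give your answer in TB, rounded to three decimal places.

8.466 TB

7.7 TiB × 1,099,511,627,776 bytes/TiB = 8,466,239,533,875.2 bytes
1 TB = 1,000,000,000,000 bytes
8,466,239,533,875.2 / 1,000,000,000,000 = 8.466 TB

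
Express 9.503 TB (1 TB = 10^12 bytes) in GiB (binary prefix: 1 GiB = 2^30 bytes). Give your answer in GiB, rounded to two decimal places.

9.503 TB = 9.503 × 10^12 bytes = 9,503,000,000,000 bytes
1 GiB = 2^30 bytes = 1,073,741,824 bytes
9,503,000,000,000 / 1,073,741,824 = 8,850.36 GiB

8,850.36 GiB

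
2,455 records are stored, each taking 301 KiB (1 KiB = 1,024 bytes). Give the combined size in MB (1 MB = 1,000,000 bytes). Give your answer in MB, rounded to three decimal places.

Total = 2,455 × 301 KiB = 738,955 KiB
= 738,955 × 1,024 bytes = 756,689,920 bytes
1 MB = 1,000,000 bytes
756,689,920 / 1,000,000 = 756.690 MB

756.690 MB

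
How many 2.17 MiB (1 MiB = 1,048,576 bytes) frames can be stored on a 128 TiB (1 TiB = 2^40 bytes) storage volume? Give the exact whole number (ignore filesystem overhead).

61,851,487

Capacity: 128 TiB = 140,737,488,355,328 bytes
Per item: 2.17 MiB = 2,275,409.92 bytes
⌊140,737,488,355,328 / 2,275,409.92⌋ = 61,851,487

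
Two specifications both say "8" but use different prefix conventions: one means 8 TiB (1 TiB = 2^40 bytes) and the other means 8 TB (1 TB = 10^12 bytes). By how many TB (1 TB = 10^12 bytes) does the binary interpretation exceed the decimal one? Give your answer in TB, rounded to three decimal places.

8 TiB = 8 × 1,099,511,627,776 = 8,796,093,022,208 bytes
8 TB = 8 × 1,000,000,000,000 = 8,000,000,000,000 bytes
difference = 796,093,022,208 bytes
796,093,022,208 / 1,000,000,000,000 = 0.796 TB

0.796 TB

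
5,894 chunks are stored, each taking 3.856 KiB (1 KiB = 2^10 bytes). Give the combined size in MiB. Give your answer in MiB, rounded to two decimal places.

Total = 5,894 × 3.856 KiB = 22727.264 KiB
= 22727.264 × 1,024 bytes = 23,272,718.336 bytes
1 MiB = 1,048,576 bytes
23,272,718.336 / 1,048,576 = 22.19 MiB

22.19 MiB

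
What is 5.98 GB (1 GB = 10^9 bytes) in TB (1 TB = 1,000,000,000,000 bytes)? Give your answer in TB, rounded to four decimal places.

5.98 GB = 5.98 × 10^9 bytes = 5,980,000,000 bytes
1 TB = 1,000,000,000,000 bytes
5,980,000,000 / 1,000,000,000,000 = 0.0060 TB

0.0060 TB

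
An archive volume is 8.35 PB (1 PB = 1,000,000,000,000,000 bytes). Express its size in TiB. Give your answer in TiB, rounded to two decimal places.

8.35 PB = 8.35 × 10^15 bytes = 8,350,000,000,000,000 bytes
1 TiB = 2^40 bytes = 1,099,511,627,776 bytes
8,350,000,000,000,000 / 1,099,511,627,776 = 7,594.28 TiB

7,594.28 TiB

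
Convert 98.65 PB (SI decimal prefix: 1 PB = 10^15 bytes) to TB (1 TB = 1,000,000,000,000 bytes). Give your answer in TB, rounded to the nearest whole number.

98.65 PB × 1,000,000,000,000,000 bytes/PB = 98,650,000,000,000,000 bytes
1 TB = 1,000,000,000,000 bytes
98,650,000,000,000,000 / 1,000,000,000,000 = 98,650 TB

98,650 TB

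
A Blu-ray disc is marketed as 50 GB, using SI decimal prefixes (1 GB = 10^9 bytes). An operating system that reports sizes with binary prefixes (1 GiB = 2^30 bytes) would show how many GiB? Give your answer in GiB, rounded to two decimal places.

50 GB × 1,000,000,000 bytes/GB = 50,000,000,000 bytes
1 GiB = 2^30 bytes = 1,073,741,824 bytes
50,000,000,000 / 1,073,741,824 = 46.57 GiB

46.57 GiB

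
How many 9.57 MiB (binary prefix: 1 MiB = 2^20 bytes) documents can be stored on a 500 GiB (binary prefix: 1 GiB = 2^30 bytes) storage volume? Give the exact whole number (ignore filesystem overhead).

Capacity: 500 GiB = 536,870,912,000 bytes
Per item: 9.57 MiB = 10,034,872.32 bytes
⌊536,870,912,000 / 10,034,872.32⌋ = 53,500

53,500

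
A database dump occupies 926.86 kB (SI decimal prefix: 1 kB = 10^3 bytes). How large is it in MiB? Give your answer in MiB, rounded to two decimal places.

926.86 kB = 926.86 × 10^3 bytes = 926,860 bytes
1 MiB = 1,048,576 bytes
926,860 / 1,048,576 = 0.88 MiB

0.88 MiB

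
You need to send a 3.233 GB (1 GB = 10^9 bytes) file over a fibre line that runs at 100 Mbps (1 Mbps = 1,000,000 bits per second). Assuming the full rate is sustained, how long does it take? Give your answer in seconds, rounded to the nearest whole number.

259 seconds

3.233 GB = 3,233,000,000 bytes = 25,864,000,000 bits
100 Mbps = 100,000,000 bits/s
time = 25,864,000,000 / 100,000,000 = 259 s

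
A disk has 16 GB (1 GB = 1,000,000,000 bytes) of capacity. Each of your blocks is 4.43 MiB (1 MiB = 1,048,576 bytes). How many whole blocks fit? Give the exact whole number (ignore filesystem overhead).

3,444

Capacity: 16 GB = 16,000,000,000 bytes
Per item: 4.43 MiB = 4,645,191.68 bytes
⌊16,000,000,000 / 4,645,191.68⌋ = 3,444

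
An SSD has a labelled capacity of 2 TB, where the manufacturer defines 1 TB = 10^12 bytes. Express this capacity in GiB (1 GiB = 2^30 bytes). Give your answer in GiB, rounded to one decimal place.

2 TB = 2 × 10^12 bytes = 2,000,000,000,000 bytes
1 GiB = 2^30 bytes = 1,073,741,824 bytes
2,000,000,000,000 / 1,073,741,824 = 1,862.6 GiB

1,862.6 GiB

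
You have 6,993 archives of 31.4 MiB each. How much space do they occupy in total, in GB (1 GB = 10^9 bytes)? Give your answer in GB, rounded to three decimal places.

230.247 GB

Total = 6,993 × 31.4 MiB = 219580.2 MiB
= 219580.2 × 1,048,576 bytes = 230,246,527,795.2 bytes
1 GB = 1,000,000,000 bytes
230,246,527,795.2 / 1,000,000,000 = 230.247 GB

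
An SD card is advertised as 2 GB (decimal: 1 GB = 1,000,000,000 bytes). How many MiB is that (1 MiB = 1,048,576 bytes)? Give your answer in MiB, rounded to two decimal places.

2 GB × 1,000,000,000 bytes/GB = 2,000,000,000 bytes
1 MiB = 1,048,576 bytes
2,000,000,000 / 1,048,576 = 1,907.35 MiB

1,907.35 MiB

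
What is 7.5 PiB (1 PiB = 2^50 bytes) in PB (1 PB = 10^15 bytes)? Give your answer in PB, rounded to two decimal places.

7.5 PiB = 7.5 × 2^50 bytes = 8,444,249,301,319,680 bytes
1 PB = 1,000,000,000,000,000 bytes
8,444,249,301,319,680 / 1,000,000,000,000,000 = 8.44 PB

8.44 PB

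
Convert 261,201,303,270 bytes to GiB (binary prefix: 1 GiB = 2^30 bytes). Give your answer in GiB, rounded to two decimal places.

243.26 GiB

261,201,303,270 bytes given.
1 GiB = 1,073,741,824 bytes
261,201,303,270 / 1,073,741,824 = 243.26 GiB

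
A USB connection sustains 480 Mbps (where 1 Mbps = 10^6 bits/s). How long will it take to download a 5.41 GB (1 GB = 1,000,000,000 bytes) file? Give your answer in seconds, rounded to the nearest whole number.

90 seconds

5.41 GB = 5,410,000,000 bytes = 43,280,000,000 bits
480 Mbps = 480,000,000 bits/s
time = 43,280,000,000 / 480,000,000 = 90 s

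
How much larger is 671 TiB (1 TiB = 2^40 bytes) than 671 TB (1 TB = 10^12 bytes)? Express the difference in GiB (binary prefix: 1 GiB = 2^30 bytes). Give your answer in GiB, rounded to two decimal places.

62,186.55 GiB

671 TiB = 671 × 1,099,511,627,776 = 737,772,302,237,696 bytes
671 TB = 671 × 1,000,000,000,000 = 671,000,000,000,000 bytes
difference = 66,772,302,237,696 bytes
66,772,302,237,696 / 1,073,741,824 = 62,186.55 GiB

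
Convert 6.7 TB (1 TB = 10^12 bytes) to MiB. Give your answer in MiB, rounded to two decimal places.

6,389,617.92 MiB

6.7 TB = 6.7 × 10^12 bytes = 6,700,000,000,000 bytes
1 MiB = 2^20 bytes = 1,048,576 bytes
6,700,000,000,000 / 1,048,576 = 6,389,617.92 MiB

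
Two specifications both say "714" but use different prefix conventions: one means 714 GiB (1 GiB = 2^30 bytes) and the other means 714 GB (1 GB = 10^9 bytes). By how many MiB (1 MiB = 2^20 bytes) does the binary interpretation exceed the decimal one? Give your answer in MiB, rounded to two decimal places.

50,212.54 MiB

714 GiB = 714 × 1,073,741,824 = 766,651,662,336 bytes
714 GB = 714 × 1,000,000,000 = 714,000,000,000 bytes
difference = 52,651,662,336 bytes
52,651,662,336 / 1,048,576 = 50,212.54 MiB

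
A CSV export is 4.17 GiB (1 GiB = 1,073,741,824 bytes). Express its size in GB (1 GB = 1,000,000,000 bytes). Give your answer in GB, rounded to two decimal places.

4.48 GB

4.17 GiB = 4.17 × 2^30 bytes = 4,477,503,406.08 bytes
1 GB = 10^9 bytes = 1,000,000,000 bytes
4,477,503,406.08 / 1,000,000,000 = 4.48 GB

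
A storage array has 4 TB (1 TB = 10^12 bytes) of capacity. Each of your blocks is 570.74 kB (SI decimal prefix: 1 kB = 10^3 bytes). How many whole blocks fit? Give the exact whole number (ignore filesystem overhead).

Capacity: 4 TB = 4,000,000,000,000 bytes
Per item: 570.74 kB = 570,740 bytes
⌊4,000,000,000,000 / 570,740⌋ = 7,008,445

7,008,445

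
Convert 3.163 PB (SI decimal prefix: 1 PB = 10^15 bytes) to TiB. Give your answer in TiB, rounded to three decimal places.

3.163 PB × 1,000,000,000,000,000 bytes/PB = 3,163,000,000,000,000 bytes
1 TiB = 2^40 bytes = 1,099,511,627,776 bytes
3,163,000,000,000,000 / 1,099,511,627,776 = 2,876.732 TiB

2,876.732 TiB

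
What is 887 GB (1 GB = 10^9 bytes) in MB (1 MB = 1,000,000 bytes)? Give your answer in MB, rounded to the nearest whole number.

887,000 MB

887 GB = 887 × 10^9 bytes = 887,000,000,000 bytes
1 MB = 1,000,000 bytes
887,000,000,000 / 1,000,000 = 887,000 MB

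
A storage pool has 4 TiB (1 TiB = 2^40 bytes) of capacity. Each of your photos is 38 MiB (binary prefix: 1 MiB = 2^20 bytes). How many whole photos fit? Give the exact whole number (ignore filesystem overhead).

110,376

Capacity: 4 TiB = 4,398,046,511,104 bytes
Per item: 38 MiB = 39,845,888 bytes
⌊4,398,046,511,104 / 39,845,888⌋ = 110,376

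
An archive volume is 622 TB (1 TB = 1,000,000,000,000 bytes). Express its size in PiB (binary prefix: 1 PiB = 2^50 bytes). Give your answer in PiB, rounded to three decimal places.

622 TB = 622 × 10^12 bytes = 622,000,000,000,000 bytes
1 PiB = 1,125,899,906,842,624 bytes
622,000,000,000,000 / 1,125,899,906,842,624 = 0.552 PiB

0.552 PiB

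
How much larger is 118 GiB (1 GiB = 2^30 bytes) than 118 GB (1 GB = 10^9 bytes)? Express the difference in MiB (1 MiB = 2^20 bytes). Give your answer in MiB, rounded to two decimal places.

8,298.43 MiB

118 GiB = 118 × 1,073,741,824 = 126,701,535,232 bytes
118 GB = 118 × 1,000,000,000 = 118,000,000,000 bytes
difference = 8,701,535,232 bytes
8,701,535,232 / 1,048,576 = 8,298.43 MiB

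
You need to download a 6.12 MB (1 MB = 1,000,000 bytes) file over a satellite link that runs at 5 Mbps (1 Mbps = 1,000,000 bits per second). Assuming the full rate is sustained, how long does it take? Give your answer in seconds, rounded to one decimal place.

6.12 MB = 6,120,000 bytes = 48,960,000 bits
5 Mbps = 5,000,000 bits/s
time = 48,960,000 / 5,000,000 = 9.8 s

9.8 seconds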